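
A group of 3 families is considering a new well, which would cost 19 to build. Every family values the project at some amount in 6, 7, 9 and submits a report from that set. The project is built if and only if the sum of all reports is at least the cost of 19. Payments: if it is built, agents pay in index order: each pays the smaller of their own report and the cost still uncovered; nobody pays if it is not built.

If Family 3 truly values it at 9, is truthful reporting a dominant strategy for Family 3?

Yes

Check each profile of the others' reports and compare truth against every alternative report.
Others report (9, 9): truth gives 8, best alternative gives 8.
Others report (7, 9): truth gives 6, best alternative gives 6.
Others report (9, 7): truth gives 6, best alternative gives 6.
Others report (6, 9): truth gives 5, best alternative gives 5.
Others report (9, 6): truth gives 5, best alternative gives 5.
Others report (7, 7): truth gives 4, best alternative gives 4.
(Remaining 3 profiles checked similarly; truth is weakly best in each.)
In every case the truthful report is at least as good as any alternative, so it is a dominant strategy.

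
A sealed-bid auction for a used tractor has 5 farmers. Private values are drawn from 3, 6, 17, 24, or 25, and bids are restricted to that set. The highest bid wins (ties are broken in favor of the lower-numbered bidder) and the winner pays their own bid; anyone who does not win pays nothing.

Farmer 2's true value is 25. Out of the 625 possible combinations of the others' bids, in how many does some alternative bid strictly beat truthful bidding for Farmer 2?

Others bid (3, 3, 3, 3): truth gives 0; bid 6 gives 19 > 0. Violating.
Others bid (3, 3, 3, 6): truth gives 0; bid 6 gives 19 > 0. Violating.
Others bid (3, 3, 3, 17): truth gives 0; bid 17 gives 8 > 0. Violating.
Others bid (3, 3, 3, 24): truth gives 0; bid 24 gives 1 > 0. Violating.
Others bid (3, 3, 3, 25): truth gives 0; no alternative beats it.
Others bid (3, 3, 6, 25): truth gives 0; no alternative beats it.
(Checking all 625 profiles: 192 have a profitable deviation, 433 do not.)

192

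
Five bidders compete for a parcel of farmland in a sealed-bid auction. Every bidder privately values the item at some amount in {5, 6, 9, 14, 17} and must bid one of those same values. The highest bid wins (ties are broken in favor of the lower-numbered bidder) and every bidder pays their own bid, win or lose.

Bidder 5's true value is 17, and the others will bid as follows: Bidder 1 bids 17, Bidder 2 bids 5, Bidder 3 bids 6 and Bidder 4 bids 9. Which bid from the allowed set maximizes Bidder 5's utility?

Bid 5: loses but pays 5, utility -5.
Bid 6: loses but pays 6, utility -6.
Bid 9: loses but pays 9, utility -9.
Bid 14: loses but pays 14, utility -14.
Bid 17: loses but pays 17, utility -17.
The best choice is 5 with utility -5.

5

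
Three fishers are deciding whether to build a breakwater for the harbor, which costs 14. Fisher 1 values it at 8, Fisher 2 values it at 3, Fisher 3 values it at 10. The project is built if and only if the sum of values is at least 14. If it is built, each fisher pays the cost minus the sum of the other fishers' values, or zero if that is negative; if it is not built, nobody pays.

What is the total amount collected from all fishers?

Total value 21 ≥ cost 14, so it is built.
Fisher 1: others sum to 13; max(0, 14 - 13) = 1.
Fisher 2: others sum to 18; max(0, 14 - 18) = 0.
Fisher 3: others sum to 11; max(0, 14 - 11) = 3.
Total collected = 1 + 0 + 3 = 4.

4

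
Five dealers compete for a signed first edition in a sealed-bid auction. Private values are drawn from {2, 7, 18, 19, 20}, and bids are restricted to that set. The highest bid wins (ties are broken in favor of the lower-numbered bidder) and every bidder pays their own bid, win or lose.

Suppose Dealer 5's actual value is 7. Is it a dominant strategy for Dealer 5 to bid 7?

Consider the case where Dealer 1 bids 2, Dealer 2 bids 2, Dealer 3 bids 2 and Dealer 4 bids 7.
Truthful bid 7: loses but pays 7, utility -7.
Bid 2 instead: loses but pays 2, utility -2.
Since -2 > -7, bidding 2 is strictly better here, so truthful bidding is not dominant.

No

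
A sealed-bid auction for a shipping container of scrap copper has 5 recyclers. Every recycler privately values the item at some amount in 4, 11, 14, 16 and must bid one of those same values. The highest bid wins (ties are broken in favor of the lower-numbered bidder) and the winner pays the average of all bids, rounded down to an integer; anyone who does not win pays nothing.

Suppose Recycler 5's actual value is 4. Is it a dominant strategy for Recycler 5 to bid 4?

Yes

Check each profile of the others' bids and compare truth against every alternative bid.
Others bid (4, 4, 4, 4): truth gives 0, best alternative gives -1.
Others bid (4, 4, 4, 11): truth gives 0, best alternative gives 0.
Others bid (4, 4, 4, 14): truth gives 0, best alternative gives 0.
Others bid (4, 4, 4, 16): truth gives 0, best alternative gives 0.
Others bid (4, 4, 11, 4): truth gives 0, best alternative gives 0.
Others bid (4, 4, 11, 11): truth gives 0, best alternative gives 0.
(Remaining 250 profiles checked similarly; truth is weakly best in each.)
In every case the truthful bid is at least as good as any alternative, so it is a dominant strategy.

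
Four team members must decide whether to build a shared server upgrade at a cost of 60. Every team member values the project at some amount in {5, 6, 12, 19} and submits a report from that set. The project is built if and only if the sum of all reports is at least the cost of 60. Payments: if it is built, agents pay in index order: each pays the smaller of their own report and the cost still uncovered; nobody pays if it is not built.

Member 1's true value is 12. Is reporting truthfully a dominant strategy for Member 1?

Consider the case where Member 2 reports 19, Member 3 reports 19 and Member 4 reports 19.
Truthful report 12: project built, pays 12, utility 12 - 12 = 0.
Report 5 instead: project built, pays 5, utility 12 - 5 = 7.
Since 7 > 0, reporting 5 is strictly better here, so truthful reporting is not dominant.

No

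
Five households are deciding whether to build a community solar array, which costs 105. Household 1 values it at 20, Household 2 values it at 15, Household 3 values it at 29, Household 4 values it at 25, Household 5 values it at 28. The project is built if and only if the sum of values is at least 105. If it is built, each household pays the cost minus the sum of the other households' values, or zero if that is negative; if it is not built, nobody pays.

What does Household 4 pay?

13

Total value 117 ≥ cost 105, so the project is built.
The other households' values sum to 92.
Cost minus that sum is 105 - 92 = 13.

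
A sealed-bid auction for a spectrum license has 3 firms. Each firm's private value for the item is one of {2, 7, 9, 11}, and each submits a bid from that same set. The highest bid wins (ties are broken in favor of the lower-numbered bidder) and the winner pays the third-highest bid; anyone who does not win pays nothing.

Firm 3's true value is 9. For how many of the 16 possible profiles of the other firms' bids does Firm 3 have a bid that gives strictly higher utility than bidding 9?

Others bid (2, 9): truth gives 0; bid 11 gives 7 > 0. Violating.
Others bid (7, 9): truth gives 0; bid 11 gives 2 > 0. Violating.
Others bid (9, 2): truth gives 0; bid 11 gives 7 > 0. Violating.
Others bid (9, 7): truth gives 0; bid 11 gives 2 > 0. Violating.
Others bid (2, 2): truth gives 7; no alternative beats it.
Others bid (2, 7): truth gives 7; no alternative beats it.
(Checking all 16 profiles: 4 have a profitable deviation, 12 do not.)

4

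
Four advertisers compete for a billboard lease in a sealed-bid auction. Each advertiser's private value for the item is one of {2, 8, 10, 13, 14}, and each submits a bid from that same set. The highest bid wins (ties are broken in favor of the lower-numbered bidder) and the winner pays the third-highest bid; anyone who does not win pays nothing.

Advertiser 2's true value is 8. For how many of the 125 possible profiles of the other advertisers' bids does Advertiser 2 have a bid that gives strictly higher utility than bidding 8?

9

Others bid (2, 2, 10): truth gives 0; bid 10 gives 6 > 0. Violating.
Others bid (2, 2, 13): truth gives 0; bid 13 gives 6 > 0. Violating.
Others bid (2, 2, 14): truth gives 0; bid 14 gives 6 > 0. Violating.
Others bid (2, 10, 2): truth gives 0; bid 10 gives 6 > 0. Violating.
Others bid (2, 2, 2): truth gives 6; no alternative beats it.
Others bid (2, 2, 8): truth gives 6; no alternative beats it.
(Checking all 125 profiles: 9 have a profitable deviation, 116 do not.)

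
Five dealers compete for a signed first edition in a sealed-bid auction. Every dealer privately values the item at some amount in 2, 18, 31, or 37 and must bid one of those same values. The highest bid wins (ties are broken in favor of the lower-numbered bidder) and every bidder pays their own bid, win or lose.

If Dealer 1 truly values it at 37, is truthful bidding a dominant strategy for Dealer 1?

Consider the case where Dealer 2 bids 2, Dealer 3 bids 2, Dealer 4 bids 2 and Dealer 5 bids 2.
Truthful bid 37: wins, pays 37, utility 37 - 37 = 0.
Bid 2 instead: wins, pays 2, utility 37 - 2 = 35.
Since 35 > 0, bidding 2 is strictly better here, so truthful bidding is not dominant.

No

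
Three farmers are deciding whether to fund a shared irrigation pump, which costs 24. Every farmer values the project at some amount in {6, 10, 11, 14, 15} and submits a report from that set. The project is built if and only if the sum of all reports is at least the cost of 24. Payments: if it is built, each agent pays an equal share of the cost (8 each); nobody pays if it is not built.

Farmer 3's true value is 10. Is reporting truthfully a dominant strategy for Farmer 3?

Consider the case where Farmer 1 reports 6 and Farmer 2 reports 6.
Truthful report 10: project not built, utility 0.
Report 14 instead: project built, pays 8, utility 10 - 8 = 2.
Since 2 > 0, reporting 14 is strictly better here, so truthful reporting is not dominant.

No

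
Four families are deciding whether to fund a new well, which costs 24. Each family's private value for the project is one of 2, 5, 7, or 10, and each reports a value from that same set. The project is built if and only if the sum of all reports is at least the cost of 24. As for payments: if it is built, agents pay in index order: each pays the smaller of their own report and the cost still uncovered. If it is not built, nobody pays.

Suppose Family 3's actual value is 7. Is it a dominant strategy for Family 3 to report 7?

Consider the case where Family 1 reports 2, Family 2 reports 7 and Family 4 reports 10.
Truthful report 7: project built, pays 7, utility 7 - 7 = 0.
Report 5 instead: project built, pays 5, utility 7 - 5 = 2.
Since 2 > 0, reporting 5 is strictly better here, so truthful reporting is not dominant.

No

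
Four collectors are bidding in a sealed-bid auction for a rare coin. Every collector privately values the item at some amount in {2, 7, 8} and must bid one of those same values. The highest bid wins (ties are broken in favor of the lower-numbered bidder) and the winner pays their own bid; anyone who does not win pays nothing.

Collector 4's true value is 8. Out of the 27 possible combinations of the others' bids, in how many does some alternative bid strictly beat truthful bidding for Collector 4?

Others bid (2, 2, 2): truth gives 0; bid 7 gives 1 > 0. Violating.
Others bid (2, 2, 7): truth gives 0; no alternative beats it.
Others bid (2, 2, 8): truth gives 0; no alternative beats it.
(Checking all 27 profiles: 1 has a profitable deviation, 26 do not.)

1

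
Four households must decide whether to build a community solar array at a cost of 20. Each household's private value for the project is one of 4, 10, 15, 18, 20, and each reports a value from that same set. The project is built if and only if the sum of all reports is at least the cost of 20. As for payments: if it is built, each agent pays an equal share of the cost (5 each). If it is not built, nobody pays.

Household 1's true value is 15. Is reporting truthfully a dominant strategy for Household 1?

Yes

Check each profile of the others' reports and compare truth against every alternative report.
Others report (4, 4, 4): truth gives 10, best alternative gives 10.
Others report (4, 4, 10): truth gives 10, best alternative gives 10.
Others report (4, 4, 15): truth gives 10, best alternative gives 10.
Others report (4, 4, 18): truth gives 10, best alternative gives 10.
Others report (4, 4, 20): truth gives 10, best alternative gives 10.
Others report (4, 10, 4): truth gives 10, best alternative gives 10.
(Remaining 119 profiles checked similarly; truth is weakly best in each.)
In every case the truthful report is at least as good as any alternative, so it is a dominant strategy.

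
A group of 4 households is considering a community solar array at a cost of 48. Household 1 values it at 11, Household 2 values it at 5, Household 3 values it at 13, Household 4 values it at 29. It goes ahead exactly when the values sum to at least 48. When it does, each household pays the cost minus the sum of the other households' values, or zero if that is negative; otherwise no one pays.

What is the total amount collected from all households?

23

Total value 58 ≥ cost 48, so it is built.
Household 1: others sum to 47; max(0, 48 - 47) = 1.
Household 2: others sum to 53; max(0, 48 - 53) = 0.
Household 3: others sum to 45; max(0, 48 - 45) = 3.
Household 4: others sum to 29; max(0, 48 - 29) = 19.
Total collected = 1 + 0 + 3 + 19 = 23.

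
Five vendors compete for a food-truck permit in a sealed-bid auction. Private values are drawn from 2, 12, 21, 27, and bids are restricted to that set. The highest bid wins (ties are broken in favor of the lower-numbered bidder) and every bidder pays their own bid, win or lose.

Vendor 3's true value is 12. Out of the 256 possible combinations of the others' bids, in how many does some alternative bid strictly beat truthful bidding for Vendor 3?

Others bid (2, 2, 2, 21): truth gives -12; bid 2 gives -2 > -12. Violating.
Others bid (2, 2, 2, 27): truth gives -12; bid 2 gives -2 > -12. Violating.
Others bid (2, 2, 12, 21): truth gives -12; bid 2 gives -2 > -12. Violating.
Others bid (2, 2, 12, 27): truth gives -12; bid 2 gives -2 > -12. Violating.
Others bid (2, 2, 2, 2): truth gives 0; no alternative beats it.
Others bid (2, 2, 2, 12): truth gives 0; no alternative beats it.
(Checking all 256 profiles: 252 have a profitable deviation, 4 do not.)

252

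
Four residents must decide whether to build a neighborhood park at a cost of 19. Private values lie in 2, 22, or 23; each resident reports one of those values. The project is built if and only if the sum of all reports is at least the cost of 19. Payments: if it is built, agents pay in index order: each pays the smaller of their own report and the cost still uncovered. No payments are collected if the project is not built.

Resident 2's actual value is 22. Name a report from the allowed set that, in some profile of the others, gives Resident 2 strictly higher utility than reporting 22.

Suppose Resident 1 reports 2, Resident 3 reports 2 and Resident 4 reports 22.
Report 22: project built, pays 17, utility 22 - 17 = 5.
Report 2: project built, pays 2, utility 22 - 2 = 20.
So reporting 2 beats truth here (20 > 5).

2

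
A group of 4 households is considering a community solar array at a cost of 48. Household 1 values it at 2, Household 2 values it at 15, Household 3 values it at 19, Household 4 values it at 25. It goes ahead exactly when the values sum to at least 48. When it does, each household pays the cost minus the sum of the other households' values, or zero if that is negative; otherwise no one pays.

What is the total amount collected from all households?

20

Total value 61 ≥ cost 48, so it is built.
Household 1: others sum to 59; max(0, 48 - 59) = 0.
Household 2: others sum to 46; max(0, 48 - 46) = 2.
Household 3: others sum to 42; max(0, 48 - 42) = 6.
Household 4: others sum to 36; max(0, 48 - 36) = 12.
Total collected = 0 + 2 + 6 + 12 = 20.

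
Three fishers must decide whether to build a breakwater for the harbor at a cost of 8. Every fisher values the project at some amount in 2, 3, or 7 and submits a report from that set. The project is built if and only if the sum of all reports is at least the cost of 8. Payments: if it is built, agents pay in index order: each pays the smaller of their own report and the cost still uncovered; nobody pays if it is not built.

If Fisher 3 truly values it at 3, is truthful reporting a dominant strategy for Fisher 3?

Check each profile of the others' reports and compare truth against every alternative report.
Others report (2, 7): truth gives 3, best alternative gives 3.
Others report (3, 7): truth gives 3, best alternative gives 3.
Others report (7, 2): truth gives 3, best alternative gives 3.
Others report (7, 3): truth gives 3, best alternative gives 3.
Others report (7, 7): truth gives 3, best alternative gives 3.
Others report (3, 3): truth gives 1, best alternative gives 1.
(Remaining 3 profiles checked similarly; truth is weakly best in each.)
In every case the truthful report is at least as good as any alternative, so it is a dominant strategy.

Yes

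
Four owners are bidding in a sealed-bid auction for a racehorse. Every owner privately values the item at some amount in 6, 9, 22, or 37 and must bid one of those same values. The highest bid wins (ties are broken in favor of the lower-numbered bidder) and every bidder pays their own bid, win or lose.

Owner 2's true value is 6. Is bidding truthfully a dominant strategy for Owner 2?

Consider the case where Owner 1 bids 6, Owner 3 bids 6 and Owner 4 bids 6.
Truthful bid 6: loses but pays 6, utility -6.
Bid 9 instead: wins, pays 9, utility 6 - 9 = -3.
Since -3 > -6, bidding 9 is strictly better here, so truthful bidding is not dominant.

No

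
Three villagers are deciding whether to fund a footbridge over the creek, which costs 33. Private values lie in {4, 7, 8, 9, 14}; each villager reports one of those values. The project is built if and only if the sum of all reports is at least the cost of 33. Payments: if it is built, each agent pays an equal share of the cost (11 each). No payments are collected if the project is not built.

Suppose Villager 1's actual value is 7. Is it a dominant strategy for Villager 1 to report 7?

No

Consider the case where Villager 2 reports 14 and Villager 3 reports 14.
Truthful report 7: project built, pays 11, utility 7 - 11 = -4.
Report 4 instead: project not built, utility 0.
Since 0 > -4, reporting 4 is strictly better here, so truthful reporting is not dominant.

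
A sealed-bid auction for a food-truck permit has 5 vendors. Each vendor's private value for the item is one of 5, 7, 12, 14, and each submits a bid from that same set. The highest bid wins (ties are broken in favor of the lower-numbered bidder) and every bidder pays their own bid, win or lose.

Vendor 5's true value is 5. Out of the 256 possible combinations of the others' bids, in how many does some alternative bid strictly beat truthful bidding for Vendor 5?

1

Others bid (5, 5, 5, 5): truth gives -5; bid 7 gives -2 > -5. Violating.
Others bid (5, 5, 5, 7): truth gives -5; no alternative beats it.
Others bid (5, 5, 5, 12): truth gives -5; no alternative beats it.
(Checking all 256 profiles: 1 has a profitable deviation, 255 do not.)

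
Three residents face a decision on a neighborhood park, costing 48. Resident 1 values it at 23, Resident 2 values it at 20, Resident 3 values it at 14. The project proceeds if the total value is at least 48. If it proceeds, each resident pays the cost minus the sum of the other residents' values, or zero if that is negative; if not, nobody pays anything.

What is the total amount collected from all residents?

30

Total value 57 ≥ cost 48, so it is built.
Resident 1: others sum to 34; max(0, 48 - 34) = 14.
Resident 2: others sum to 37; max(0, 48 - 37) = 11.
Resident 3: others sum to 43; max(0, 48 - 43) = 5.
Total collected = 14 + 11 + 5 = 30.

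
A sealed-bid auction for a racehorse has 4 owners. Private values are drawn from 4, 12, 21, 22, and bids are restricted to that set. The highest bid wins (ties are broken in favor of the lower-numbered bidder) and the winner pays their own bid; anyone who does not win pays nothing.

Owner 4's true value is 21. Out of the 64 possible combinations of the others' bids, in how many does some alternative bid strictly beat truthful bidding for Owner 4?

Others bid (4, 4, 4): truth gives 0; bid 12 gives 9 > 0. Violating.
Others bid (4, 4, 12): truth gives 0; no alternative beats it.
Others bid (4, 4, 21): truth gives 0; no alternative beats it.
(Checking all 64 profiles: 1 has a profitable deviation, 63 do not.)

1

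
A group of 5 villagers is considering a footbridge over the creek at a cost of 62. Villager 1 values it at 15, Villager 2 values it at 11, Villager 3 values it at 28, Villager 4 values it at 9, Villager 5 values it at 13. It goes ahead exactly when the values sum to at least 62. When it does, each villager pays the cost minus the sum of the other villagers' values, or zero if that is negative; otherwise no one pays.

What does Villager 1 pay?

Total value 76 ≥ cost 62, so the project is built.
The other villagers' values sum to 61.
Cost minus that sum is 62 - 61 = 1.

1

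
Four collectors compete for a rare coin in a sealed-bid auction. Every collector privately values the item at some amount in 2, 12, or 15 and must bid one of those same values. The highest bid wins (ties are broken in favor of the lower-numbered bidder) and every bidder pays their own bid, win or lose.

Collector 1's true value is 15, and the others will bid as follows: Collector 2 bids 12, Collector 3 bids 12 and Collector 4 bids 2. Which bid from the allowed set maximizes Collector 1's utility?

Bid 2: loses but pays 2, utility -2.
Bid 12: wins, pays 12, utility 15 - 12 = 3.
Bid 15: wins, pays 15, utility 15 - 15 = 0.
The best choice is 12 with utility 3.

12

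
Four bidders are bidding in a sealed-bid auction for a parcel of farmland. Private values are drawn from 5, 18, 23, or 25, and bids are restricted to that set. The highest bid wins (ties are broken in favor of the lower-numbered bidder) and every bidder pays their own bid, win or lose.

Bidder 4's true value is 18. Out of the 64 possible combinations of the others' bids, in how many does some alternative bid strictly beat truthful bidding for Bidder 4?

63

Others bid (5, 5, 18): truth gives -18; bid 5 gives -5 > -18. Violating.
Others bid (5, 5, 23): truth gives -18; bid 5 gives -5 > -18. Violating.
Others bid (5, 5, 25): truth gives -18; bid 5 gives -5 > -18. Violating.
Others bid (5, 18, 5): truth gives -18; bid 5 gives -5 > -18. Violating.
Others bid (5, 5, 5): truth gives 0; no alternative beats it.
(Checking all 64 profiles: 63 have a profitable deviation, 1 does not.)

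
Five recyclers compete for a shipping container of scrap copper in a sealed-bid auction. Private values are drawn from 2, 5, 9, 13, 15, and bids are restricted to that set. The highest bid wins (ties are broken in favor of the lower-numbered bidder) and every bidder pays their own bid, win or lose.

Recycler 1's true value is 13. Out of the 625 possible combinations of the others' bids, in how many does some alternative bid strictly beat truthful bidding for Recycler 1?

Others bid (2, 2, 2, 2): truth gives 0; bid 2 gives 11 > 0. Violating.
Others bid (2, 2, 2, 5): truth gives 0; bid 5 gives 8 > 0. Violating.
Others bid (2, 2, 2, 9): truth gives 0; bid 9 gives 4 > 0. Violating.
Others bid (2, 2, 2, 15): truth gives -13; bid 2 gives -2 > -13. Violating.
Others bid (2, 2, 2, 13): truth gives 0; no alternative beats it.
Others bid (2, 2, 5, 13): truth gives 0; no alternative beats it.
(Checking all 625 profiles: 450 have a profitable deviation, 175 do not.)

450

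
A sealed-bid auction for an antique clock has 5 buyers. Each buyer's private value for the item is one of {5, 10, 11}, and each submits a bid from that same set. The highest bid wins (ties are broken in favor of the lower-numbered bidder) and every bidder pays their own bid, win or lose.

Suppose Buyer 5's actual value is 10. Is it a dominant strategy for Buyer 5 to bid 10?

No

Consider the case where Buyer 1 bids 5, Buyer 2 bids 5, Buyer 3 bids 5 and Buyer 4 bids 10.
Truthful bid 10: loses but pays 10, utility -10.
Bid 5 instead: loses but pays 5, utility -5.
Since -5 > -10, bidding 5 is strictly better here, so truthful bidding is not dominant.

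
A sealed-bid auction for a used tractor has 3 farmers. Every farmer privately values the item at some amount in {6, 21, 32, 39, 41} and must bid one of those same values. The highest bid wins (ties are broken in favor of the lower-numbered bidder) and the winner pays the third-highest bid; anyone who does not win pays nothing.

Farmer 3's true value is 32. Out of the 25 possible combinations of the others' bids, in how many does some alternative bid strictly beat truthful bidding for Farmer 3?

8

Others bid (6, 32): truth gives 0; bid 39 gives 26 > 0. Violating.
Others bid (6, 39): truth gives 0; bid 41 gives 26 > 0. Violating.
Others bid (21, 32): truth gives 0; bid 39 gives 11 > 0. Violating.
Others bid (21, 39): truth gives 0; bid 41 gives 11 > 0. Violating.
Others bid (6, 6): truth gives 26; no alternative beats it.
Others bid (6, 21): truth gives 26; no alternative beats it.
(Checking all 25 profiles: 8 have a profitable deviation, 17 do not.)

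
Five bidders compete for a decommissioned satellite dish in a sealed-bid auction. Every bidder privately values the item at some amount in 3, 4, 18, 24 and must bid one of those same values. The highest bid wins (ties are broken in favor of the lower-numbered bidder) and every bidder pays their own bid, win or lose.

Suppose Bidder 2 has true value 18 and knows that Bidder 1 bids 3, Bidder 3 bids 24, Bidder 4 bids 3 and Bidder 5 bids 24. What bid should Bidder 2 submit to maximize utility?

Bid 3: loses but pays 3, utility -3.
Bid 4: loses but pays 4, utility -4.
Bid 18: loses but pays 18, utility -18.
Bid 24: wins, pays 24, utility 18 - 24 = -6.
The best choice is 3 with utility -3.

3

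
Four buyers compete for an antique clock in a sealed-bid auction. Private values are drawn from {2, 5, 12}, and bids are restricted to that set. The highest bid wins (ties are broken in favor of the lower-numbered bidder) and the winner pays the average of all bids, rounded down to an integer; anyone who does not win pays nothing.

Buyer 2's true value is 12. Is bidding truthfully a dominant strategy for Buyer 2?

Consider the case where Buyer 1 bids 2, Buyer 3 bids 2 and Buyer 4 bids 2.
Truthful bid 12: wins, pays 4, utility 12 - 4 = 8.
Bid 5 instead: wins, pays 2, utility 12 - 2 = 10.
Since 10 > 8, bidding 5 is strictly better here, so truthful bidding is not dominant.

No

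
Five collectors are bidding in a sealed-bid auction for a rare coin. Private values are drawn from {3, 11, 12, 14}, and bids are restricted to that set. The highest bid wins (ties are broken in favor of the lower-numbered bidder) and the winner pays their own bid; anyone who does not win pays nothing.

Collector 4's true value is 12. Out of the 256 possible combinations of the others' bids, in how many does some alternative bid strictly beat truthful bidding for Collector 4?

2

Others bid (3, 3, 3, 3): truth gives 0; bid 11 gives 1 > 0. Violating.
Others bid (3, 3, 3, 11): truth gives 0; bid 11 gives 1 > 0. Violating.
Others bid (3, 3, 3, 12): truth gives 0; no alternative beats it.
Others bid (3, 3, 3, 14): truth gives 0; no alternative beats it.
(Checking all 256 profiles: 2 have a profitable deviation, 254 do not.)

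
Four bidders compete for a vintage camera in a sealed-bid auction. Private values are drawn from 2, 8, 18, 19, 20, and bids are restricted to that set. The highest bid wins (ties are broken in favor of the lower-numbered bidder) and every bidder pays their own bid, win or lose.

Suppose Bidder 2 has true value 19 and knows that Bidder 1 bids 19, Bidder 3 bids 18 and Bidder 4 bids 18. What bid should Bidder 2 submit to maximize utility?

20

Bid 2: loses but pays 2, utility -2.
Bid 8: loses but pays 8, utility -8.
Bid 18: loses but pays 18, utility -18.
Bid 19: loses but pays 19, utility -19.
Bid 20: wins, pays 20, utility 19 - 20 = -1.
The best choice is 20 with utility -1.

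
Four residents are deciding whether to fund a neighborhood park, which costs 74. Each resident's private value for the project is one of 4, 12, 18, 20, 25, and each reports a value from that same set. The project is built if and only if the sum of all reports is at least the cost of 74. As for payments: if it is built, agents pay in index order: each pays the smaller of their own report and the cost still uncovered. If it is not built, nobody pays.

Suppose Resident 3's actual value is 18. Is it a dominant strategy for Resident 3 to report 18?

Consider the case where Resident 1 reports 12, Resident 2 reports 25 and Resident 4 reports 25.
Truthful report 18: project built, pays 18, utility 18 - 18 = 0.
Report 12 instead: project built, pays 12, utility 18 - 12 = 6.
Since 6 > 0, reporting 12 is strictly better here, so truthful reporting is not dominant.

No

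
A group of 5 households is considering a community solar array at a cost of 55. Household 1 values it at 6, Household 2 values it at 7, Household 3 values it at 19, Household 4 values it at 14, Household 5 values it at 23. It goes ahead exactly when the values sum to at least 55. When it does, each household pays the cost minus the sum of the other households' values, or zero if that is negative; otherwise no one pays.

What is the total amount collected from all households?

14

Total value 69 ≥ cost 55, so it is built.
Household 1: others sum to 63; max(0, 55 - 63) = 0.
Household 2: others sum to 62; max(0, 55 - 62) = 0.
Household 3: others sum to 50; max(0, 55 - 50) = 5.
Household 4: others sum to 55; max(0, 55 - 55) = 0.
Household 5: others sum to 46; max(0, 55 - 46) = 9.
Total collected = 0 + 0 + 5 + 0 + 9 = 14.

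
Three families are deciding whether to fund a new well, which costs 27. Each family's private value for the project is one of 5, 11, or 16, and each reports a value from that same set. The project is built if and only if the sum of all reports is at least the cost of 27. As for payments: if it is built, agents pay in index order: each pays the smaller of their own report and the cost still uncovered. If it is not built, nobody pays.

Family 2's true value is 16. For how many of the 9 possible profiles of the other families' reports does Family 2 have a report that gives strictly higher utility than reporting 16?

7

Others report (5, 11): truth gives 0; report 11 gives 5 > 0. Violating.
Others report (5, 16): truth gives 0; report 11 gives 5 > 0. Violating.
Others report (11, 5): truth gives 0; report 11 gives 5 > 0. Violating.
Others report (11, 11): truth gives 0; report 5 gives 11 > 0. Violating.
Others report (5, 5): truth gives 0; no alternative beats it.
Others report (16, 5): truth gives 5; no alternative beats it.
(Checking all 9 profiles: 7 have a profitable deviation, 2 do not.)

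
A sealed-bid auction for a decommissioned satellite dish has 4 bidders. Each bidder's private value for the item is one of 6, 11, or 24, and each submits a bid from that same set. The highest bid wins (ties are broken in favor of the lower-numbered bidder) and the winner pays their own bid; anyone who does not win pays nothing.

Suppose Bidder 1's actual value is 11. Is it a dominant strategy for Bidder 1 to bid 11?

No

Consider the case where Bidder 2 bids 6, Bidder 3 bids 6 and Bidder 4 bids 6.
Truthful bid 11: wins, pays 11, utility 11 - 11 = 0.
Bid 6 instead: wins, pays 6, utility 11 - 6 = 5.
Since 5 > 0, bidding 6 is strictly better here, so truthful bidding is not dominant.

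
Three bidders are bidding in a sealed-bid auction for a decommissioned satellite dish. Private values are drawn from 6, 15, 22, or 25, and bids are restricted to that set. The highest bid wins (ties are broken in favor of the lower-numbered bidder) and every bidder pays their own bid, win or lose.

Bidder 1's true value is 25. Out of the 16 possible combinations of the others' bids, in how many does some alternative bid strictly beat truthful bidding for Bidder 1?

9

Others bid (6, 6): truth gives 0; bid 6 gives 19 > 0. Violating.
Others bid (6, 15): truth gives 0; bid 15 gives 10 > 0. Violating.
Others bid (6, 22): truth gives 0; bid 22 gives 3 > 0. Violating.
Others bid (15, 6): truth gives 0; bid 15 gives 10 > 0. Violating.
Others bid (6, 25): truth gives 0; no alternative beats it.
Others bid (15, 25): truth gives 0; no alternative beats it.
(Checking all 16 profiles: 9 have a profitable deviation, 7 do not.)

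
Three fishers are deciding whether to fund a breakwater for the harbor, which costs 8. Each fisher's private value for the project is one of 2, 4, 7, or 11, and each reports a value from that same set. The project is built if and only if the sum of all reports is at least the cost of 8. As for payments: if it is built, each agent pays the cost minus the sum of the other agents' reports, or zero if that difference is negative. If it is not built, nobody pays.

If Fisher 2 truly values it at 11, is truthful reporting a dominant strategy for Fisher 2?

Check each profile of the others' reports and compare truth against every alternative report.
Others report (2, 7): truth gives 11, best alternative gives 11.
Others report (2, 11): truth gives 11, best alternative gives 11.
Others report (4, 4): truth gives 11, best alternative gives 11.
Others report (4, 7): truth gives 11, best alternative gives 11.
Others report (4, 11): truth gives 11, best alternative gives 11.
Others report (7, 2): truth gives 11, best alternative gives 11.
(Remaining 10 profiles checked similarly; truth is weakly best in each.)
In every case the truthful report is at least as good as any alternative, so it is a dominant strategy.

Yes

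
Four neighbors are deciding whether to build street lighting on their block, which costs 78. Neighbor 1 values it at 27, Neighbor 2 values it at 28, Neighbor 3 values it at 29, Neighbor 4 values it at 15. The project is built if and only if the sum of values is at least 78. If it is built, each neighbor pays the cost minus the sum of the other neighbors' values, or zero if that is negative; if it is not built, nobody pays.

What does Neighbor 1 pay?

6

Total value 99 ≥ cost 78, so the project is built.
The other neighbors' values sum to 72.
Cost minus that sum is 78 - 72 = 6.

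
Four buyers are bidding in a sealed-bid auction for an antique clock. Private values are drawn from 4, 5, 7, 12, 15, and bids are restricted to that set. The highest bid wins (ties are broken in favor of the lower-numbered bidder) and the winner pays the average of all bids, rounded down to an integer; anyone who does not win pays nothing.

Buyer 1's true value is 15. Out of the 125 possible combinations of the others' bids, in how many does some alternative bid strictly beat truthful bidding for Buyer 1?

Others bid (4, 4, 4): truth gives 9; bid 4 gives 11 > 9. Violating.
Others bid (4, 4, 5): truth gives 8; bid 5 gives 11 > 8. Violating.
Others bid (4, 4, 7): truth gives 8; bid 7 gives 10 > 8. Violating.
Others bid (4, 5, 4): truth gives 8; bid 5 gives 11 > 8. Violating.
Others bid (4, 4, 12): truth gives 7; no alternative beats it.
Others bid (4, 4, 15): truth gives 6; no alternative beats it.
(Checking all 125 profiles: 51 have a profitable deviation, 74 do not.)

51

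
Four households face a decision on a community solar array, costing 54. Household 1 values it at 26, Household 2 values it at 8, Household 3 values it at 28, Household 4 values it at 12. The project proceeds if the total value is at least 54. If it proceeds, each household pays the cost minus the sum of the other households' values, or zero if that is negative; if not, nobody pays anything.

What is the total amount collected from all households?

Total value 74 ≥ cost 54, so it is built.
Household 1: others sum to 48; max(0, 54 - 48) = 6.
Household 2: others sum to 66; max(0, 54 - 66) = 0.
Household 3: others sum to 46; max(0, 54 - 46) = 8.
Household 4: others sum to 62; max(0, 54 - 62) = 0.
Total collected = 6 + 0 + 8 + 0 = 14.

14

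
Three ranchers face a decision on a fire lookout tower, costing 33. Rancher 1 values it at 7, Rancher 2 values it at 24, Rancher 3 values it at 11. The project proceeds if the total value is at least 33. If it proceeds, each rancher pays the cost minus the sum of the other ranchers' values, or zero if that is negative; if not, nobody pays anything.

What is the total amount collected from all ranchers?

Total value 42 ≥ cost 33, so it is built.
Rancher 1: others sum to 35; max(0, 33 - 35) = 0.
Rancher 2: others sum to 18; max(0, 33 - 18) = 15.
Rancher 3: others sum to 31; max(0, 33 - 31) = 2.
Total collected = 0 + 15 + 2 = 17.

17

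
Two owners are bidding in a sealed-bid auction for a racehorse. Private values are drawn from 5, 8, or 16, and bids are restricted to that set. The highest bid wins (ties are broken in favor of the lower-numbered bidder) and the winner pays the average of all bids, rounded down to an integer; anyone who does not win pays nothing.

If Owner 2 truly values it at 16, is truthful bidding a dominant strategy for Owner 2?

No

Consider the case where Owner 1 bids 5.
Truthful bid 16: wins, pays 10, utility 16 - 10 = 6.
Bid 8 instead: wins, pays 6, utility 16 - 6 = 10.
Since 10 > 6, bidding 8 is strictly better here, so truthful bidding is not dominant.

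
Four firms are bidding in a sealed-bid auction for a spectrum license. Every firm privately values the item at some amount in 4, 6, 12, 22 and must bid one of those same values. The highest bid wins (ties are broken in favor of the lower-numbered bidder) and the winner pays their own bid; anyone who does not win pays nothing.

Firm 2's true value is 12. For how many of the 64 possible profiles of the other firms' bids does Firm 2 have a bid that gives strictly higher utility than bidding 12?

Others bid (4, 4, 4): truth gives 0; bid 6 gives 6 > 0. Violating.
Others bid (4, 4, 6): truth gives 0; bid 6 gives 6 > 0. Violating.
Others bid (4, 6, 4): truth gives 0; bid 6 gives 6 > 0. Violating.
Others bid (4, 6, 6): truth gives 0; bid 6 gives 6 > 0. Violating.
Others bid (4, 4, 12): truth gives 0; no alternative beats it.
Others bid (4, 4, 22): truth gives 0; no alternative beats it.
(Checking all 64 profiles: 4 have a profitable deviation, 60 do not.)

4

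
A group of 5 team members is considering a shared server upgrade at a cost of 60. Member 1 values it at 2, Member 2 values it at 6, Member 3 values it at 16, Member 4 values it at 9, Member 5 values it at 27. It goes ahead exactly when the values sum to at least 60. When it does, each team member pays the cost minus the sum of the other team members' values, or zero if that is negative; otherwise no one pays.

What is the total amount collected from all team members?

Total value 60 ≥ cost 60, so it is built.
Member 1: others sum to 58; max(0, 60 - 58) = 2.
Member 2: others sum to 54; max(0, 60 - 54) = 6.
Member 3: others sum to 44; max(0, 60 - 44) = 16.
Member 4: others sum to 51; max(0, 60 - 51) = 9.
Member 5: others sum to 33; max(0, 60 - 33) = 27.
Total collected = 2 + 6 + 16 + 9 + 27 = 60.

60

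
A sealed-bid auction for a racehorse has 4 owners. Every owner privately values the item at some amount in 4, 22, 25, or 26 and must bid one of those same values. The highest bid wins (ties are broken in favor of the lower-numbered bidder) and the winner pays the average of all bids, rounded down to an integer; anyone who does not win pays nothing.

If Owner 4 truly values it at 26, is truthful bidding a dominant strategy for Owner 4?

No

Consider the case where Owner 1 bids 4, Owner 2 bids 4 and Owner 3 bids 4.
Truthful bid 26: wins, pays 9, utility 26 - 9 = 17.
Bid 22 instead: wins, pays 8, utility 26 - 8 = 18.
Since 18 > 17, bidding 22 is strictly better here, so truthful bidding is not dominant.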